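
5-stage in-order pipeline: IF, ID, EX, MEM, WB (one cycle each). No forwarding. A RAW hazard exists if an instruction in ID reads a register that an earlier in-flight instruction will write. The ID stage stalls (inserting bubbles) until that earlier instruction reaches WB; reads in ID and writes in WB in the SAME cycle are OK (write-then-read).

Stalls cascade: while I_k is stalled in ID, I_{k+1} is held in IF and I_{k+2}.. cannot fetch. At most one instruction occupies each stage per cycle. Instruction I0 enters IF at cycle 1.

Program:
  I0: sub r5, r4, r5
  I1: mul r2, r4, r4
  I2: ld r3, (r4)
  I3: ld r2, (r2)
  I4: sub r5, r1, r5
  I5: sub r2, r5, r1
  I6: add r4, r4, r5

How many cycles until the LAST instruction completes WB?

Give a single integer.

Answer: 14

Derivation:
I0 sub r5 <- r4,r5: IF@1 ID@2 stall=0 (-) EX@3 MEM@4 WB@5
I1 mul r2 <- r4,r4: IF@2 ID@3 stall=0 (-) EX@4 MEM@5 WB@6
I2 ld r3 <- r4: IF@3 ID@4 stall=0 (-) EX@5 MEM@6 WB@7
I3 ld r2 <- r2: IF@4 ID@5 stall=1 (RAW on I1.r2 (WB@6)) EX@7 MEM@8 WB@9
I4 sub r5 <- r1,r5: IF@5 ID@7 stall=0 (-) EX@8 MEM@9 WB@10
I5 sub r2 <- r5,r1: IF@7 ID@8 stall=2 (RAW on I4.r5 (WB@10)) EX@11 MEM@12 WB@13
I6 add r4 <- r4,r5: IF@8 ID@11 stall=0 (-) EX@12 MEM@13 WB@14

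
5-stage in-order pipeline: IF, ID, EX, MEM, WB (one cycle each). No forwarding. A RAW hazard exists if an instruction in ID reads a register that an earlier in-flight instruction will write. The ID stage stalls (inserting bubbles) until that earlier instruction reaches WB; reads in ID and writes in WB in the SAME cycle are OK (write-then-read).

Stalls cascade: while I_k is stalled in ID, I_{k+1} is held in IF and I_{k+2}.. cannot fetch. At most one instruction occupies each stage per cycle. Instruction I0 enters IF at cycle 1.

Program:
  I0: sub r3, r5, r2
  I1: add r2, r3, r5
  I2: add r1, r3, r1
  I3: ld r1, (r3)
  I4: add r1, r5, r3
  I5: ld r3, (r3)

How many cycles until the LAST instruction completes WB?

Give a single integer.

Answer: 12

Derivation:
I0 sub r3 <- r5,r2: IF@1 ID@2 stall=0 (-) EX@3 MEM@4 WB@5
I1 add r2 <- r3,r5: IF@2 ID@3 stall=2 (RAW on I0.r3 (WB@5)) EX@6 MEM@7 WB@8
I2 add r1 <- r3,r1: IF@3 ID@6 stall=0 (-) EX@7 MEM@8 WB@9
I3 ld r1 <- r3: IF@6 ID@7 stall=0 (-) EX@8 MEM@9 WB@10
I4 add r1 <- r5,r3: IF@7 ID@8 stall=0 (-) EX@9 MEM@10 WB@11
I5 ld r3 <- r3: IF@8 ID@9 stall=0 (-) EX@10 MEM@11 WB@12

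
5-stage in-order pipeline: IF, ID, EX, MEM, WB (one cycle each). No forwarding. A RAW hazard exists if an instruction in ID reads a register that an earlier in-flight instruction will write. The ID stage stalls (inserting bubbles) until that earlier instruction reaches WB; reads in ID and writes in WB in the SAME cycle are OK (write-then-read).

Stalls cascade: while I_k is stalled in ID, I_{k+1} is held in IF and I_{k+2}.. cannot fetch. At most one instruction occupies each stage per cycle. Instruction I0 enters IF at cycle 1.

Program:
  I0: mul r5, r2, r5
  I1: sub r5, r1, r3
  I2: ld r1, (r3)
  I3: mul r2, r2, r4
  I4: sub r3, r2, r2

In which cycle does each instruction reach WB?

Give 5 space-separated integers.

I0 mul r5 <- r2,r5: IF@1 ID@2 stall=0 (-) EX@3 MEM@4 WB@5
I1 sub r5 <- r1,r3: IF@2 ID@3 stall=0 (-) EX@4 MEM@5 WB@6
I2 ld r1 <- r3: IF@3 ID@4 stall=0 (-) EX@5 MEM@6 WB@7
I3 mul r2 <- r2,r4: IF@4 ID@5 stall=0 (-) EX@6 MEM@7 WB@8
I4 sub r3 <- r2,r2: IF@5 ID@6 stall=2 (RAW on I3.r2 (WB@8)) EX@9 MEM@10 WB@11

Answer: 5 6 7 8 11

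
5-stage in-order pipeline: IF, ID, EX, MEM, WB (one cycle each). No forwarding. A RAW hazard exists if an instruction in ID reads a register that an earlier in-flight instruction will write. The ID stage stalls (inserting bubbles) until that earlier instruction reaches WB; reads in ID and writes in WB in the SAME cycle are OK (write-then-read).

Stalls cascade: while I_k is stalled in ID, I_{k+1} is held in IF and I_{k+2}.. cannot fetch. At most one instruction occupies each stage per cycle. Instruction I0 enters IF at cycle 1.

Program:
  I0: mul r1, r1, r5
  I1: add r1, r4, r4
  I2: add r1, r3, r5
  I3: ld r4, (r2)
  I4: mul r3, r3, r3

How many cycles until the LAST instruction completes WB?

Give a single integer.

Answer: 9

Derivation:
I0 mul r1 <- r1,r5: IF@1 ID@2 stall=0 (-) EX@3 MEM@4 WB@5
I1 add r1 <- r4,r4: IF@2 ID@3 stall=0 (-) EX@4 MEM@5 WB@6
I2 add r1 <- r3,r5: IF@3 ID@4 stall=0 (-) EX@5 MEM@6 WB@7
I3 ld r4 <- r2: IF@4 ID@5 stall=0 (-) EX@6 MEM@7 WB@8
I4 mul r3 <- r3,r3: IF@5 ID@6 stall=0 (-) EX@7 MEM@8 WB@9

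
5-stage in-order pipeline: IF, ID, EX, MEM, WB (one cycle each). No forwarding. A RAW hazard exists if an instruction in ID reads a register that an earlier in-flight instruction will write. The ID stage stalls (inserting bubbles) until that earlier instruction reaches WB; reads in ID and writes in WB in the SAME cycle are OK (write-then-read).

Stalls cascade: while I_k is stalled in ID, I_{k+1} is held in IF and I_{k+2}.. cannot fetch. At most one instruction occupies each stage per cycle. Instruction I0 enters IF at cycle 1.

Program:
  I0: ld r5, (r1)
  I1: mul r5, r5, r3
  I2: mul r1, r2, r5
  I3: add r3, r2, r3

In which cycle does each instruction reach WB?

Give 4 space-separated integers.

I0 ld r5 <- r1: IF@1 ID@2 stall=0 (-) EX@3 MEM@4 WB@5
I1 mul r5 <- r5,r3: IF@2 ID@3 stall=2 (RAW on I0.r5 (WB@5)) EX@6 MEM@7 WB@8
I2 mul r1 <- r2,r5: IF@3 ID@6 stall=2 (RAW on I1.r5 (WB@8)) EX@9 MEM@10 WB@11
I3 add r3 <- r2,r3: IF@6 ID@9 stall=0 (-) EX@10 MEM@11 WB@12

Answer: 5 8 11 12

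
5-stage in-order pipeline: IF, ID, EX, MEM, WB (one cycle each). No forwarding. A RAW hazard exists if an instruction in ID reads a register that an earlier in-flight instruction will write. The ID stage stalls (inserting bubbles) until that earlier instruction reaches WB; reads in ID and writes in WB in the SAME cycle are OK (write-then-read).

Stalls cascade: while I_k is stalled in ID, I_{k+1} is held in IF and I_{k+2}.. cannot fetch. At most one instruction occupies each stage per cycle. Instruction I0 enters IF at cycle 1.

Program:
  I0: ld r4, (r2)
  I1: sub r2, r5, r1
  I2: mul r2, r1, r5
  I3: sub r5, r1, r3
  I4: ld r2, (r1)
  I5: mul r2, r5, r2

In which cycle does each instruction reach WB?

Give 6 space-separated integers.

I0 ld r4 <- r2: IF@1 ID@2 stall=0 (-) EX@3 MEM@4 WB@5
I1 sub r2 <- r5,r1: IF@2 ID@3 stall=0 (-) EX@4 MEM@5 WB@6
I2 mul r2 <- r1,r5: IF@3 ID@4 stall=0 (-) EX@5 MEM@6 WB@7
I3 sub r5 <- r1,r3: IF@4 ID@5 stall=0 (-) EX@6 MEM@7 WB@8
I4 ld r2 <- r1: IF@5 ID@6 stall=0 (-) EX@7 MEM@8 WB@9
I5 mul r2 <- r5,r2: IF@6 ID@7 stall=2 (RAW on I4.r2 (WB@9)) EX@10 MEM@11 WB@12

Answer: 5 6 7 8 9 12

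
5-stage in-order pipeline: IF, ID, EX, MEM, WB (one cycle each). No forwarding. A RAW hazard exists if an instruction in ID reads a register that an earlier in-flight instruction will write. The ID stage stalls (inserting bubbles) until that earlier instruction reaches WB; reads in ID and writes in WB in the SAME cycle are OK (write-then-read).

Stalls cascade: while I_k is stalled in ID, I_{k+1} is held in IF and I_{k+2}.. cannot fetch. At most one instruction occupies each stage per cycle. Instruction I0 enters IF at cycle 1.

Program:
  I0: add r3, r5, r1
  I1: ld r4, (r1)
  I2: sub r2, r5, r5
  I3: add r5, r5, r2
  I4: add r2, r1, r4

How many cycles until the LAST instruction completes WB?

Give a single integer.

I0 add r3 <- r5,r1: IF@1 ID@2 stall=0 (-) EX@3 MEM@4 WB@5
I1 ld r4 <- r1: IF@2 ID@3 stall=0 (-) EX@4 MEM@5 WB@6
I2 sub r2 <- r5,r5: IF@3 ID@4 stall=0 (-) EX@5 MEM@6 WB@7
I3 add r5 <- r5,r2: IF@4 ID@5 stall=2 (RAW on I2.r2 (WB@7)) EX@8 MEM@9 WB@10
I4 add r2 <- r1,r4: IF@5 ID@8 stall=0 (-) EX@9 MEM@10 WB@11

Answer: 11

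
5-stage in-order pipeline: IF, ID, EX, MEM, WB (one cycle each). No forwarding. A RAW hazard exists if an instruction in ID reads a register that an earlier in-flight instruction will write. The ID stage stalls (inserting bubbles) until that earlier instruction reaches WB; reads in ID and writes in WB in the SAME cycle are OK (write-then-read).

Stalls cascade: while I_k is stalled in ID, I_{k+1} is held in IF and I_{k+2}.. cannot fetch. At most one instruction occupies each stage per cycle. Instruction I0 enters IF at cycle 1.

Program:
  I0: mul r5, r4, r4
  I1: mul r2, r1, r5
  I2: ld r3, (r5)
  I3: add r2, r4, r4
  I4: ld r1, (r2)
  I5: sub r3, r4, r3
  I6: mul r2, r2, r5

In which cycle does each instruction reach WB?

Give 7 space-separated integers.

Answer: 5 8 9 10 13 14 15

Derivation:
I0 mul r5 <- r4,r4: IF@1 ID@2 stall=0 (-) EX@3 MEM@4 WB@5
I1 mul r2 <- r1,r5: IF@2 ID@3 stall=2 (RAW on I0.r5 (WB@5)) EX@6 MEM@7 WB@8
I2 ld r3 <- r5: IF@3 ID@6 stall=0 (-) EX@7 MEM@8 WB@9
I3 add r2 <- r4,r4: IF@6 ID@7 stall=0 (-) EX@8 MEM@9 WB@10
I4 ld r1 <- r2: IF@7 ID@8 stall=2 (RAW on I3.r2 (WB@10)) EX@11 MEM@12 WB@13
I5 sub r3 <- r4,r3: IF@8 ID@11 stall=0 (-) EX@12 MEM@13 WB@14
I6 mul r2 <- r2,r5: IF@11 ID@12 stall=0 (-) EX@13 MEM@14 WB@15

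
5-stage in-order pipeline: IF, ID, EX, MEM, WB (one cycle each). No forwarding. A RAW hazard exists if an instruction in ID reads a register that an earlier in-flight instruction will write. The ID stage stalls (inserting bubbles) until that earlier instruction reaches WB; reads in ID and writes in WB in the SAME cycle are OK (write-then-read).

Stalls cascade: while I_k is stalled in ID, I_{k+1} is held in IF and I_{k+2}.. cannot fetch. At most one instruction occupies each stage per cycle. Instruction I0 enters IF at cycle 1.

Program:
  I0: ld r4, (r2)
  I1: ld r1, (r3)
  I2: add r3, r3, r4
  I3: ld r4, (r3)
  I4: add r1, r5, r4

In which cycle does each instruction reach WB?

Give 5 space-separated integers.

Answer: 5 6 8 11 14

Derivation:
I0 ld r4 <- r2: IF@1 ID@2 stall=0 (-) EX@3 MEM@4 WB@5
I1 ld r1 <- r3: IF@2 ID@3 stall=0 (-) EX@4 MEM@5 WB@6
I2 add r3 <- r3,r4: IF@3 ID@4 stall=1 (RAW on I0.r4 (WB@5)) EX@6 MEM@7 WB@8
I3 ld r4 <- r3: IF@4 ID@6 stall=2 (RAW on I2.r3 (WB@8)) EX@9 MEM@10 WB@11
I4 add r1 <- r5,r4: IF@6 ID@9 stall=2 (RAW on I3.r4 (WB@11)) EX@12 MEM@13 WB@14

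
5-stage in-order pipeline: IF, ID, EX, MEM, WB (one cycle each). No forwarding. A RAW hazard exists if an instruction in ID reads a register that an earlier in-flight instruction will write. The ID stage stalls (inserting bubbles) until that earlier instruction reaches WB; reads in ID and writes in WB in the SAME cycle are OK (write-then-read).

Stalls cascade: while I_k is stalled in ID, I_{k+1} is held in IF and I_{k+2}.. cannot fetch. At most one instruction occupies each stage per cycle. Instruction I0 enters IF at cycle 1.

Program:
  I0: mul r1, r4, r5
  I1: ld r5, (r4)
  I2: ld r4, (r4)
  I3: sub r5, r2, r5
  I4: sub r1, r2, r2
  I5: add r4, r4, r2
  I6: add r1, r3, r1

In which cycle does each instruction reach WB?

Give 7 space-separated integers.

I0 mul r1 <- r4,r5: IF@1 ID@2 stall=0 (-) EX@3 MEM@4 WB@5
I1 ld r5 <- r4: IF@2 ID@3 stall=0 (-) EX@4 MEM@5 WB@6
I2 ld r4 <- r4: IF@3 ID@4 stall=0 (-) EX@5 MEM@6 WB@7
I3 sub r5 <- r2,r5: IF@4 ID@5 stall=1 (RAW on I1.r5 (WB@6)) EX@7 MEM@8 WB@9
I4 sub r1 <- r2,r2: IF@5 ID@7 stall=0 (-) EX@8 MEM@9 WB@10
I5 add r4 <- r4,r2: IF@7 ID@8 stall=0 (-) EX@9 MEM@10 WB@11
I6 add r1 <- r3,r1: IF@8 ID@9 stall=1 (RAW on I4.r1 (WB@10)) EX@11 MEM@12 WB@13

Answer: 5 6 7 9 10 11 13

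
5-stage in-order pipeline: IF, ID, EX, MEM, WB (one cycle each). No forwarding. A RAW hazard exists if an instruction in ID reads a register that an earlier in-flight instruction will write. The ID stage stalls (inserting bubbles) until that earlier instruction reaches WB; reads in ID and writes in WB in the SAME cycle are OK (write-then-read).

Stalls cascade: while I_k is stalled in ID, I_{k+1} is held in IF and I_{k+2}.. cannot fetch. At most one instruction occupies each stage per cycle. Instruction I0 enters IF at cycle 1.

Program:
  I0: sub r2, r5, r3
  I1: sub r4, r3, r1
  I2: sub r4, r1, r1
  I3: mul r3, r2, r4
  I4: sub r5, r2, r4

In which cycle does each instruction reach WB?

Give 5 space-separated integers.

Answer: 5 6 7 10 11

Derivation:
I0 sub r2 <- r5,r3: IF@1 ID@2 stall=0 (-) EX@3 MEM@4 WB@5
I1 sub r4 <- r3,r1: IF@2 ID@3 stall=0 (-) EX@4 MEM@5 WB@6
I2 sub r4 <- r1,r1: IF@3 ID@4 stall=0 (-) EX@5 MEM@6 WB@7
I3 mul r3 <- r2,r4: IF@4 ID@5 stall=2 (RAW on I2.r4 (WB@7)) EX@8 MEM@9 WB@10
I4 sub r5 <- r2,r4: IF@5 ID@8 stall=0 (-) EX@9 MEM@10 WB@11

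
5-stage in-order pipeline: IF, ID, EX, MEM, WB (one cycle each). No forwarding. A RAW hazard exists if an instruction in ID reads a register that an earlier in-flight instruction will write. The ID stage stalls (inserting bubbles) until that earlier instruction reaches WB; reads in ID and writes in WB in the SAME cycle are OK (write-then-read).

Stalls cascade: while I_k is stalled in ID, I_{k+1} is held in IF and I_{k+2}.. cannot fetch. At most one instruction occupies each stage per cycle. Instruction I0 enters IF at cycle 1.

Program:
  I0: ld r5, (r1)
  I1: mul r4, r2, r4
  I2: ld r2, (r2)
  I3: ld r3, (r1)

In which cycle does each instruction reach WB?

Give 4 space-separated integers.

Answer: 5 6 7 8

Derivation:
I0 ld r5 <- r1: IF@1 ID@2 stall=0 (-) EX@3 MEM@4 WB@5
I1 mul r4 <- r2,r4: IF@2 ID@3 stall=0 (-) EX@4 MEM@5 WB@6
I2 ld r2 <- r2: IF@3 ID@4 stall=0 (-) EX@5 MEM@6 WB@7
I3 ld r3 <- r1: IF@4 ID@5 stall=0 (-) EX@6 MEM@7 WB@8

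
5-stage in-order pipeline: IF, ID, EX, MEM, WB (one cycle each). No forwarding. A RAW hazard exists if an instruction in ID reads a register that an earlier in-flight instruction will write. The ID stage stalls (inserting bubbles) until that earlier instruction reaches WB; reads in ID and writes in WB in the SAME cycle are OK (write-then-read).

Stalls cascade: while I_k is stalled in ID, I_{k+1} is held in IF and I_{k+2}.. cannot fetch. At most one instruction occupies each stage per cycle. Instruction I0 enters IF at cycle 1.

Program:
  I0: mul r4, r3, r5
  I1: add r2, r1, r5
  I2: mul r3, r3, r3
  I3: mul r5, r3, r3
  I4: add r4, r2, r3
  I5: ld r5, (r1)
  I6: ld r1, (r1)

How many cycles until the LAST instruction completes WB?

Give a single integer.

Answer: 13

Derivation:
I0 mul r4 <- r3,r5: IF@1 ID@2 stall=0 (-) EX@3 MEM@4 WB@5
I1 add r2 <- r1,r5: IF@2 ID@3 stall=0 (-) EX@4 MEM@5 WB@6
I2 mul r3 <- r3,r3: IF@3 ID@4 stall=0 (-) EX@5 MEM@6 WB@7
I3 mul r5 <- r3,r3: IF@4 ID@5 stall=2 (RAW on I2.r3 (WB@7)) EX@8 MEM@9 WB@10
I4 add r4 <- r2,r3: IF@5 ID@8 stall=0 (-) EX@9 MEM@10 WB@11
I5 ld r5 <- r1: IF@8 ID@9 stall=0 (-) EX@10 MEM@11 WB@12
I6 ld r1 <- r1: IF@9 ID@10 stall=0 (-) EX@11 MEM@12 WB@13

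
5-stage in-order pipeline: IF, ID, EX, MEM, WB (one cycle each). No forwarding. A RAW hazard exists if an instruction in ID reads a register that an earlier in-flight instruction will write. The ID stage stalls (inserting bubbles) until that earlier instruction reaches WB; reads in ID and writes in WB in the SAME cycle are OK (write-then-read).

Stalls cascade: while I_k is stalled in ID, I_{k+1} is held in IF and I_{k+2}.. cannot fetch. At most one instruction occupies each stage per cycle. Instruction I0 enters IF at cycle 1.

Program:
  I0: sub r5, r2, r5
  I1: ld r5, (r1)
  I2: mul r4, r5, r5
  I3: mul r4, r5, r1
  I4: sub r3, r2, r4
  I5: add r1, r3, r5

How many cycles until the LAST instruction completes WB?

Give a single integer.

I0 sub r5 <- r2,r5: IF@1 ID@2 stall=0 (-) EX@3 MEM@4 WB@5
I1 ld r5 <- r1: IF@2 ID@3 stall=0 (-) EX@4 MEM@5 WB@6
I2 mul r4 <- r5,r5: IF@3 ID@4 stall=2 (RAW on I1.r5 (WB@6)) EX@7 MEM@8 WB@9
I3 mul r4 <- r5,r1: IF@4 ID@7 stall=0 (-) EX@8 MEM@9 WB@10
I4 sub r3 <- r2,r4: IF@7 ID@8 stall=2 (RAW on I3.r4 (WB@10)) EX@11 MEM@12 WB@13
I5 add r1 <- r3,r5: IF@8 ID@11 stall=2 (RAW on I4.r3 (WB@13)) EX@14 MEM@15 WB@16

Answer: 16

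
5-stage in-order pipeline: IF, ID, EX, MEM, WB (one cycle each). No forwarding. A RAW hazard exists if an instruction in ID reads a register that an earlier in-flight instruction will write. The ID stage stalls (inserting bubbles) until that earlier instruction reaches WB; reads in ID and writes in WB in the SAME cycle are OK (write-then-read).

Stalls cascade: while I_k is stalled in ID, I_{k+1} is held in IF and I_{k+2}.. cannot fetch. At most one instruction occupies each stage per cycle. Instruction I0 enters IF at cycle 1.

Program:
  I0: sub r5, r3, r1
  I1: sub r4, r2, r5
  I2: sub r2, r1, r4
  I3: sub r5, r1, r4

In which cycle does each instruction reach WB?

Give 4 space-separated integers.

I0 sub r5 <- r3,r1: IF@1 ID@2 stall=0 (-) EX@3 MEM@4 WB@5
I1 sub r4 <- r2,r5: IF@2 ID@3 stall=2 (RAW on I0.r5 (WB@5)) EX@6 MEM@7 WB@8
I2 sub r2 <- r1,r4: IF@3 ID@6 stall=2 (RAW on I1.r4 (WB@8)) EX@9 MEM@10 WB@11
I3 sub r5 <- r1,r4: IF@6 ID@9 stall=0 (-) EX@10 MEM@11 WB@12

Answer: 5 8 11 12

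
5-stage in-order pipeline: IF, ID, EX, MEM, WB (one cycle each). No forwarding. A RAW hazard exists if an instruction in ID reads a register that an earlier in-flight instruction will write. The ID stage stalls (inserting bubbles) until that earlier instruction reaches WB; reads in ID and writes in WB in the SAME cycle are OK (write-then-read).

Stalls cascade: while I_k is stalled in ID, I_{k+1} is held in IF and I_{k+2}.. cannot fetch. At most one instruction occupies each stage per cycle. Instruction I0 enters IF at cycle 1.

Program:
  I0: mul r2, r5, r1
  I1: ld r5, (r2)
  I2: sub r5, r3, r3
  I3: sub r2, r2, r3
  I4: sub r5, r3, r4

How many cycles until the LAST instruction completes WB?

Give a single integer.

I0 mul r2 <- r5,r1: IF@1 ID@2 stall=0 (-) EX@3 MEM@4 WB@5
I1 ld r5 <- r2: IF@2 ID@3 stall=2 (RAW on I0.r2 (WB@5)) EX@6 MEM@7 WB@8
I2 sub r5 <- r3,r3: IF@3 ID@6 stall=0 (-) EX@7 MEM@8 WB@9
I3 sub r2 <- r2,r3: IF@6 ID@7 stall=0 (-) EX@8 MEM@9 WB@10
I4 sub r5 <- r3,r4: IF@7 ID@8 stall=0 (-) EX@9 MEM@10 WB@11

Answer: 11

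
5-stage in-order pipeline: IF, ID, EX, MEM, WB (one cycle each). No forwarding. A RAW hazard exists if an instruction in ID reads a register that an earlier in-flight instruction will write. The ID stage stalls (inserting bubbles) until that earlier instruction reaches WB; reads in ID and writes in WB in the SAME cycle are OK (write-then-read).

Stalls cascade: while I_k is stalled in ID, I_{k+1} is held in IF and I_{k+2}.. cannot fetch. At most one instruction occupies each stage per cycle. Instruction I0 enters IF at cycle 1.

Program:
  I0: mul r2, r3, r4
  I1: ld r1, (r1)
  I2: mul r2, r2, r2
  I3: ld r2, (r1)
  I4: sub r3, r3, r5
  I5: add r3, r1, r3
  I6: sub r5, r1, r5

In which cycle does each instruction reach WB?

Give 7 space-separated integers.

I0 mul r2 <- r3,r4: IF@1 ID@2 stall=0 (-) EX@3 MEM@4 WB@5
I1 ld r1 <- r1: IF@2 ID@3 stall=0 (-) EX@4 MEM@5 WB@6
I2 mul r2 <- r2,r2: IF@3 ID@4 stall=1 (RAW on I0.r2 (WB@5)) EX@6 MEM@7 WB@8
I3 ld r2 <- r1: IF@4 ID@6 stall=0 (-) EX@7 MEM@8 WB@9
I4 sub r3 <- r3,r5: IF@6 ID@7 stall=0 (-) EX@8 MEM@9 WB@10
I5 add r3 <- r1,r3: IF@7 ID@8 stall=2 (RAW on I4.r3 (WB@10)) EX@11 MEM@12 WB@13
I6 sub r5 <- r1,r5: IF@8 ID@11 stall=0 (-) EX@12 MEM@13 WB@14

Answer: 5 6 8 9 10 13 14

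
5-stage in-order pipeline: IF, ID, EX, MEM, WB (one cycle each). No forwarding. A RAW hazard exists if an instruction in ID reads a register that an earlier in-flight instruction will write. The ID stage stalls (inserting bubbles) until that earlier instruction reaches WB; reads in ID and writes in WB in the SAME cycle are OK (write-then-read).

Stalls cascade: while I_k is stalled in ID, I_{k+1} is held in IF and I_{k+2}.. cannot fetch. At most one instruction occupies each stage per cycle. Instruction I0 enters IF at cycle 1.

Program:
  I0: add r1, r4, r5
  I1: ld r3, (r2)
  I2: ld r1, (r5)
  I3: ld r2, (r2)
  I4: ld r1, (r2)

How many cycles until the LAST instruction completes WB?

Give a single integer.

I0 add r1 <- r4,r5: IF@1 ID@2 stall=0 (-) EX@3 MEM@4 WB@5
I1 ld r3 <- r2: IF@2 ID@3 stall=0 (-) EX@4 MEM@5 WB@6
I2 ld r1 <- r5: IF@3 ID@4 stall=0 (-) EX@5 MEM@6 WB@7
I3 ld r2 <- r2: IF@4 ID@5 stall=0 (-) EX@6 MEM@7 WB@8
I4 ld r1 <- r2: IF@5 ID@6 stall=2 (RAW on I3.r2 (WB@8)) EX@9 MEM@10 WB@11

Answer: 11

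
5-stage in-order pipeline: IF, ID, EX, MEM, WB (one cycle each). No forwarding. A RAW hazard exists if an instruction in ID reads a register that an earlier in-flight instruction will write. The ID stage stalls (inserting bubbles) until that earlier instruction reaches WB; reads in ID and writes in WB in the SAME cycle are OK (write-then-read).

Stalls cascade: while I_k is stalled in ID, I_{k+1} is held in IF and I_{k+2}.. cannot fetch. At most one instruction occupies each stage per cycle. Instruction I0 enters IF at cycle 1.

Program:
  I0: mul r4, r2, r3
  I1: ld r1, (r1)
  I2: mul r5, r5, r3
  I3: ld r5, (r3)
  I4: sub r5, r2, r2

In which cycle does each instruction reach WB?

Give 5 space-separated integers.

Answer: 5 6 7 8 9

Derivation:
I0 mul r4 <- r2,r3: IF@1 ID@2 stall=0 (-) EX@3 MEM@4 WB@5
I1 ld r1 <- r1: IF@2 ID@3 stall=0 (-) EX@4 MEM@5 WB@6
I2 mul r5 <- r5,r3: IF@3 ID@4 stall=0 (-) EX@5 MEM@6 WB@7
I3 ld r5 <- r3: IF@4 ID@5 stall=0 (-) EX@6 MEM@7 WB@8
I4 sub r5 <- r2,r2: IF@5 ID@6 stall=0 (-) EX@7 MEM@8 WB@9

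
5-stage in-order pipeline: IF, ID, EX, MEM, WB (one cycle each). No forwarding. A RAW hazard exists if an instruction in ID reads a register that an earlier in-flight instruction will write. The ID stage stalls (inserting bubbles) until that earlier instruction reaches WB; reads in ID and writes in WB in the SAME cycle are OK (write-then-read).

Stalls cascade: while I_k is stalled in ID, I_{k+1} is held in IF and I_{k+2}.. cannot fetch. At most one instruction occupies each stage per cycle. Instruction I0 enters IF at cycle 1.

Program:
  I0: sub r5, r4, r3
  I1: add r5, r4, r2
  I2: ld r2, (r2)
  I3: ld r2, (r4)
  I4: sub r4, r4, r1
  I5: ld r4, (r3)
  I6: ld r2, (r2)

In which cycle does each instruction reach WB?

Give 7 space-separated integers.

I0 sub r5 <- r4,r3: IF@1 ID@2 stall=0 (-) EX@3 MEM@4 WB@5
I1 add r5 <- r4,r2: IF@2 ID@3 stall=0 (-) EX@4 MEM@5 WB@6
I2 ld r2 <- r2: IF@3 ID@4 stall=0 (-) EX@5 MEM@6 WB@7
I3 ld r2 <- r4: IF@4 ID@5 stall=0 (-) EX@6 MEM@7 WB@8
I4 sub r4 <- r4,r1: IF@5 ID@6 stall=0 (-) EX@7 MEM@8 WB@9
I5 ld r4 <- r3: IF@6 ID@7 stall=0 (-) EX@8 MEM@9 WB@10
I6 ld r2 <- r2: IF@7 ID@8 stall=0 (-) EX@9 MEM@10 WB@11

Answer: 5 6 7 8 9 10 11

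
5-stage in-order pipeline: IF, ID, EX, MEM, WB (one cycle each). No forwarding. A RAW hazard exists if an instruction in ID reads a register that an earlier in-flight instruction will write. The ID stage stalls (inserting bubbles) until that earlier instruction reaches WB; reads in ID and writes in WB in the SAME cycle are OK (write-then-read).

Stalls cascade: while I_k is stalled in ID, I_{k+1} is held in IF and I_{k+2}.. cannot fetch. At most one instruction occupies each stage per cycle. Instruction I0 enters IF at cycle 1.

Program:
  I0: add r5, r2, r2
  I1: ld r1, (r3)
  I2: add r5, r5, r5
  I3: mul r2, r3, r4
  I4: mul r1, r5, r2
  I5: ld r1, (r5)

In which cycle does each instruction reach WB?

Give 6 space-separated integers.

Answer: 5 6 8 9 12 13

Derivation:
I0 add r5 <- r2,r2: IF@1 ID@2 stall=0 (-) EX@3 MEM@4 WB@5
I1 ld r1 <- r3: IF@2 ID@3 stall=0 (-) EX@4 MEM@5 WB@6
I2 add r5 <- r5,r5: IF@3 ID@4 stall=1 (RAW on I0.r5 (WB@5)) EX@6 MEM@7 WB@8
I3 mul r2 <- r3,r4: IF@4 ID@6 stall=0 (-) EX@7 MEM@8 WB@9
I4 mul r1 <- r5,r2: IF@6 ID@7 stall=2 (RAW on I3.r2 (WB@9)) EX@10 MEM@11 WB@12
I5 ld r1 <- r5: IF@7 ID@10 stall=0 (-) EX@11 MEM@12 WB@13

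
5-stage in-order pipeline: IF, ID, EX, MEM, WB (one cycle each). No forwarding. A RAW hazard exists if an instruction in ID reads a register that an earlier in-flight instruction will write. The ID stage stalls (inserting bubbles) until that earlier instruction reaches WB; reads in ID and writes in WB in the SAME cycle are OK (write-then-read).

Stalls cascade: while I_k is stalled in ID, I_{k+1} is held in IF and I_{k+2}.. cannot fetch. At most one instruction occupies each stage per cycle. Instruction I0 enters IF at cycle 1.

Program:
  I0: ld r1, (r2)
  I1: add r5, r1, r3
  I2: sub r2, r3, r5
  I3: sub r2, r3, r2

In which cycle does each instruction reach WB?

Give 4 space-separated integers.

I0 ld r1 <- r2: IF@1 ID@2 stall=0 (-) EX@3 MEM@4 WB@5
I1 add r5 <- r1,r3: IF@2 ID@3 stall=2 (RAW on I0.r1 (WB@5)) EX@6 MEM@7 WB@8
I2 sub r2 <- r3,r5: IF@3 ID@6 stall=2 (RAW on I1.r5 (WB@8)) EX@9 MEM@10 WB@11
I3 sub r2 <- r3,r2: IF@6 ID@9 stall=2 (RAW on I2.r2 (WB@11)) EX@12 MEM@13 WB@14

Answer: 5 8 11 14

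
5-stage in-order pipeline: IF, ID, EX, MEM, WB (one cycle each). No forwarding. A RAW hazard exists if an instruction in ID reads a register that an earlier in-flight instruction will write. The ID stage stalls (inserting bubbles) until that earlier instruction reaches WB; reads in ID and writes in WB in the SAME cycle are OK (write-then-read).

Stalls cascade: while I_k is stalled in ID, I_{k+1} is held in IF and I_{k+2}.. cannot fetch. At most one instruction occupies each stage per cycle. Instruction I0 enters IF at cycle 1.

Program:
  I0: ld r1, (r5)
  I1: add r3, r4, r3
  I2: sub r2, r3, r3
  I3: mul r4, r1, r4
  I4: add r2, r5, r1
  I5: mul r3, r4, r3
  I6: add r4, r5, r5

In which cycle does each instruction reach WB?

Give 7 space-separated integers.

I0 ld r1 <- r5: IF@1 ID@2 stall=0 (-) EX@3 MEM@4 WB@5
I1 add r3 <- r4,r3: IF@2 ID@3 stall=0 (-) EX@4 MEM@5 WB@6
I2 sub r2 <- r3,r3: IF@3 ID@4 stall=2 (RAW on I1.r3 (WB@6)) EX@7 MEM@8 WB@9
I3 mul r4 <- r1,r4: IF@4 ID@7 stall=0 (-) EX@8 MEM@9 WB@10
I4 add r2 <- r5,r1: IF@7 ID@8 stall=0 (-) EX@9 MEM@10 WB@11
I5 mul r3 <- r4,r3: IF@8 ID@9 stall=1 (RAW on I3.r4 (WB@10)) EX@11 MEM@12 WB@13
I6 add r4 <- r5,r5: IF@9 ID@11 stall=0 (-) EX@12 MEM@13 WB@14

Answer: 5 6 9 10 11 13 14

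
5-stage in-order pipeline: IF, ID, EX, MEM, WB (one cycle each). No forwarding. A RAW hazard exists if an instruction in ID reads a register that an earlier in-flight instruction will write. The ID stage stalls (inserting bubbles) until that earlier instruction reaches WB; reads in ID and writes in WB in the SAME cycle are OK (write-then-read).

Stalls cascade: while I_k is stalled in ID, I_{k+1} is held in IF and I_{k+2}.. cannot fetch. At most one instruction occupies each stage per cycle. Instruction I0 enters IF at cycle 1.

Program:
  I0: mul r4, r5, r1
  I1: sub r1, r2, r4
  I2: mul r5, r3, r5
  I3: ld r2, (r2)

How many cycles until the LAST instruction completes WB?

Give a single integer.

I0 mul r4 <- r5,r1: IF@1 ID@2 stall=0 (-) EX@3 MEM@4 WB@5
I1 sub r1 <- r2,r4: IF@2 ID@3 stall=2 (RAW on I0.r4 (WB@5)) EX@6 MEM@7 WB@8
I2 mul r5 <- r3,r5: IF@3 ID@6 stall=0 (-) EX@7 MEM@8 WB@9
I3 ld r2 <- r2: IF@6 ID@7 stall=0 (-) EX@8 MEM@9 WB@10

Answer: 10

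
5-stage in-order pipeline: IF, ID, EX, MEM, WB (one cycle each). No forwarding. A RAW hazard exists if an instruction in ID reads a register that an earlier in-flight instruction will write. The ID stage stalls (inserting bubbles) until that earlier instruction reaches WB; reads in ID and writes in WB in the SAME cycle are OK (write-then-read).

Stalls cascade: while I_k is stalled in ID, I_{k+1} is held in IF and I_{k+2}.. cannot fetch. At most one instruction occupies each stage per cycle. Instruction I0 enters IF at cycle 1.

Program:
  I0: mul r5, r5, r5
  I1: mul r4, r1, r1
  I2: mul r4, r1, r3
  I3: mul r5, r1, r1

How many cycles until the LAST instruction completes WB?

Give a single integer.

Answer: 8

Derivation:
I0 mul r5 <- r5,r5: IF@1 ID@2 stall=0 (-) EX@3 MEM@4 WB@5
I1 mul r4 <- r1,r1: IF@2 ID@3 stall=0 (-) EX@4 MEM@5 WB@6
I2 mul r4 <- r1,r3: IF@3 ID@4 stall=0 (-) EX@5 MEM@6 WB@7
I3 mul r5 <- r1,r1: IF@4 ID@5 stall=0 (-) EX@6 MEM@7 WB@8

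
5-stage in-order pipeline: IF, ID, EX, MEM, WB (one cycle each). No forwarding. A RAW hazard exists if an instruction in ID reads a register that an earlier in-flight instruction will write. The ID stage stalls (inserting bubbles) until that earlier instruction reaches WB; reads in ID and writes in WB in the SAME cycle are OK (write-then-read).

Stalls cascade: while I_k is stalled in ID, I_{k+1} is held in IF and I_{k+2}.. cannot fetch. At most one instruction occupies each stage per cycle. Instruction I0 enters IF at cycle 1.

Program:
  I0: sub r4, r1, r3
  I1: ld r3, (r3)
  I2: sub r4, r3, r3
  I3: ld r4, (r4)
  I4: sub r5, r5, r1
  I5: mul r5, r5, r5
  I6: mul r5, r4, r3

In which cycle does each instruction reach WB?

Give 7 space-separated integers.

Answer: 5 6 9 12 13 16 17

Derivation:
I0 sub r4 <- r1,r3: IF@1 ID@2 stall=0 (-) EX@3 MEM@4 WB@5
I1 ld r3 <- r3: IF@2 ID@3 stall=0 (-) EX@4 MEM@5 WB@6
I2 sub r4 <- r3,r3: IF@3 ID@4 stall=2 (RAW on I1.r3 (WB@6)) EX@7 MEM@8 WB@9
I3 ld r4 <- r4: IF@4 ID@7 stall=2 (RAW on I2.r4 (WB@9)) EX@10 MEM@11 WB@12
I4 sub r5 <- r5,r1: IF@7 ID@10 stall=0 (-) EX@11 MEM@12 WB@13
I5 mul r5 <- r5,r5: IF@10 ID@11 stall=2 (RAW on I4.r5 (WB@13)) EX@14 MEM@15 WB@16
I6 mul r5 <- r4,r3: IF@11 ID@14 stall=0 (-) EX@15 MEM@16 WB@17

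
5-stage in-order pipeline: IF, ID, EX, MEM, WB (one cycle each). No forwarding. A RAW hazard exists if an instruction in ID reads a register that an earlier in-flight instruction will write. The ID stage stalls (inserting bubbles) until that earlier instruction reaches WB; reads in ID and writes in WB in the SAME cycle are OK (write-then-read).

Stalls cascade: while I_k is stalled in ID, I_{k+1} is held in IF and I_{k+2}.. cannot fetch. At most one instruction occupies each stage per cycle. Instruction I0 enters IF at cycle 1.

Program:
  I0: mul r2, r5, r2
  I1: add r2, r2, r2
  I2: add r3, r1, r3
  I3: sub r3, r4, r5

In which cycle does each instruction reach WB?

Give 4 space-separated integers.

I0 mul r2 <- r5,r2: IF@1 ID@2 stall=0 (-) EX@3 MEM@4 WB@5
I1 add r2 <- r2,r2: IF@2 ID@3 stall=2 (RAW on I0.r2 (WB@5)) EX@6 MEM@7 WB@8
I2 add r3 <- r1,r3: IF@3 ID@6 stall=0 (-) EX@7 MEM@8 WB@9
I3 sub r3 <- r4,r5: IF@6 ID@7 stall=0 (-) EX@8 MEM@9 WB@10

Answer: 5 8 9 10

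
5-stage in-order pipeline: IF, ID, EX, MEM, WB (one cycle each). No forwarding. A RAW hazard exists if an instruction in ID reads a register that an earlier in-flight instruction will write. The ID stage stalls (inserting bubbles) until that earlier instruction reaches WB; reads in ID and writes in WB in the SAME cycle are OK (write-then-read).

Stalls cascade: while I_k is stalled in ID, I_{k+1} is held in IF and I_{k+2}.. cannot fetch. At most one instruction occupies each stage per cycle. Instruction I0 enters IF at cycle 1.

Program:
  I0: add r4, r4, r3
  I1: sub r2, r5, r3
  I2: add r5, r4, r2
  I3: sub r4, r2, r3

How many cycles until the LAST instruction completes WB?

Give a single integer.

Answer: 10

Derivation:
I0 add r4 <- r4,r3: IF@1 ID@2 stall=0 (-) EX@3 MEM@4 WB@5
I1 sub r2 <- r5,r3: IF@2 ID@3 stall=0 (-) EX@4 MEM@5 WB@6
I2 add r5 <- r4,r2: IF@3 ID@4 stall=2 (RAW on I1.r2 (WB@6)) EX@7 MEM@8 WB@9
I3 sub r4 <- r2,r3: IF@4 ID@7 stall=0 (-) EX@8 MEM@9 WB@10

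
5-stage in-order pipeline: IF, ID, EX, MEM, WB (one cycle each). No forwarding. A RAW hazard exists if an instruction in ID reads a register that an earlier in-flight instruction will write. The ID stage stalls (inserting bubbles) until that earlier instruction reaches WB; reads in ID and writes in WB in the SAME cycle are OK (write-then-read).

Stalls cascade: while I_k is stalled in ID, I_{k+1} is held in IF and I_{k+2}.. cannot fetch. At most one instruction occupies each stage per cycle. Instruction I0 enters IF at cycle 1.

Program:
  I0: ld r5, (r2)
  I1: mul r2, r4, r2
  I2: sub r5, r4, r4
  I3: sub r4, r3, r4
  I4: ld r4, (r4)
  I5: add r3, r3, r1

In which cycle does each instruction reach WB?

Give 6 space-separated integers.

I0 ld r5 <- r2: IF@1 ID@2 stall=0 (-) EX@3 MEM@4 WB@5
I1 mul r2 <- r4,r2: IF@2 ID@3 stall=0 (-) EX@4 MEM@5 WB@6
I2 sub r5 <- r4,r4: IF@3 ID@4 stall=0 (-) EX@5 MEM@6 WB@7
I3 sub r4 <- r3,r4: IF@4 ID@5 stall=0 (-) EX@6 MEM@7 WB@8
I4 ld r4 <- r4: IF@5 ID@6 stall=2 (RAW on I3.r4 (WB@8)) EX@9 MEM@10 WB@11
I5 add r3 <- r3,r1: IF@6 ID@9 stall=0 (-) EX@10 MEM@11 WB@12

Answer: 5 6 7 8 11 12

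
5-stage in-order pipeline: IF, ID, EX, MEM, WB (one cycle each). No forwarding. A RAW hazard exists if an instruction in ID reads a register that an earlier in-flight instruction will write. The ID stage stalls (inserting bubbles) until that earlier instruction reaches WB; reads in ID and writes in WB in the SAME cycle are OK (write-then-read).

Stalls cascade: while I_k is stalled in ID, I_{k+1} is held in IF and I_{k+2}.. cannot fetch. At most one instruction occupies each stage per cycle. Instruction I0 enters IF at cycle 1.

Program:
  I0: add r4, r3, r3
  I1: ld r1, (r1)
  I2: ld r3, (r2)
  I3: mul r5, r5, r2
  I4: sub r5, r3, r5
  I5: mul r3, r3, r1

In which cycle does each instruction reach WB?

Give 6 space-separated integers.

Answer: 5 6 7 8 11 12

Derivation:
I0 add r4 <- r3,r3: IF@1 ID@2 stall=0 (-) EX@3 MEM@4 WB@5
I1 ld r1 <- r1: IF@2 ID@3 stall=0 (-) EX@4 MEM@5 WB@6
I2 ld r3 <- r2: IF@3 ID@4 stall=0 (-) EX@5 MEM@6 WB@7
I3 mul r5 <- r5,r2: IF@4 ID@5 stall=0 (-) EX@6 MEM@7 WB@8
I4 sub r5 <- r3,r5: IF@5 ID@6 stall=2 (RAW on I3.r5 (WB@8)) EX@9 MEM@10 WB@11
I5 mul r3 <- r3,r1: IF@6 ID@9 stall=0 (-) EX@10 MEM@11 WB@12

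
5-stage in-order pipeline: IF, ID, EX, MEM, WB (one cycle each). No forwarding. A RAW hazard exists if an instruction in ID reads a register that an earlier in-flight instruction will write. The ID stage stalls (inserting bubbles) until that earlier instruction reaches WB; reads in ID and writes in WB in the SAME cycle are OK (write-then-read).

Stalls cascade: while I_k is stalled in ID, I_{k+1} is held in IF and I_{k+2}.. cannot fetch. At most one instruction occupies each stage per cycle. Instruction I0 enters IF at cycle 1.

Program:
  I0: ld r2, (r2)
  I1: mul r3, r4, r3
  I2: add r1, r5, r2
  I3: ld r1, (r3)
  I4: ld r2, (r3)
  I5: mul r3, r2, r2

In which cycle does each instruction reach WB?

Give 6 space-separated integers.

I0 ld r2 <- r2: IF@1 ID@2 stall=0 (-) EX@3 MEM@4 WB@5
I1 mul r3 <- r4,r3: IF@2 ID@3 stall=0 (-) EX@4 MEM@5 WB@6
I2 add r1 <- r5,r2: IF@3 ID@4 stall=1 (RAW on I0.r2 (WB@5)) EX@6 MEM@7 WB@8
I3 ld r1 <- r3: IF@4 ID@6 stall=0 (-) EX@7 MEM@8 WB@9
I4 ld r2 <- r3: IF@6 ID@7 stall=0 (-) EX@8 MEM@9 WB@10
I5 mul r3 <- r2,r2: IF@7 ID@8 stall=2 (RAW on I4.r2 (WB@10)) EX@11 MEM@12 WB@13

Answer: 5 6 8 9 10 13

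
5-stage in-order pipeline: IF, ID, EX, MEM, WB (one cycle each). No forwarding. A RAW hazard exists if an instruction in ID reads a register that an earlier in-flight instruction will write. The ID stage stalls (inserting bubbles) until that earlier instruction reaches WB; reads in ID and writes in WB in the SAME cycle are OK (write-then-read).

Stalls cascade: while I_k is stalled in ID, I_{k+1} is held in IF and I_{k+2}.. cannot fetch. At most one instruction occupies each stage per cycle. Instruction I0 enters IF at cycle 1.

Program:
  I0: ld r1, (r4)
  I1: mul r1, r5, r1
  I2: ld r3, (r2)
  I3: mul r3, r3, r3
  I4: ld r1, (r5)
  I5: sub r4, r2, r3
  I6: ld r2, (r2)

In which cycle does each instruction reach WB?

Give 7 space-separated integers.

I0 ld r1 <- r4: IF@1 ID@2 stall=0 (-) EX@3 MEM@4 WB@5
I1 mul r1 <- r5,r1: IF@2 ID@3 stall=2 (RAW on I0.r1 (WB@5)) EX@6 MEM@7 WB@8
I2 ld r3 <- r2: IF@3 ID@6 stall=0 (-) EX@7 MEM@8 WB@9
I3 mul r3 <- r3,r3: IF@6 ID@7 stall=2 (RAW on I2.r3 (WB@9)) EX@10 MEM@11 WB@12
I4 ld r1 <- r5: IF@7 ID@10 stall=0 (-) EX@11 MEM@12 WB@13
I5 sub r4 <- r2,r3: IF@10 ID@11 stall=1 (RAW on I3.r3 (WB@12)) EX@13 MEM@14 WB@15
I6 ld r2 <- r2: IF@11 ID@13 stall=0 (-) EX@14 MEM@15 WB@16

Answer: 5 8 9 12 13 15 16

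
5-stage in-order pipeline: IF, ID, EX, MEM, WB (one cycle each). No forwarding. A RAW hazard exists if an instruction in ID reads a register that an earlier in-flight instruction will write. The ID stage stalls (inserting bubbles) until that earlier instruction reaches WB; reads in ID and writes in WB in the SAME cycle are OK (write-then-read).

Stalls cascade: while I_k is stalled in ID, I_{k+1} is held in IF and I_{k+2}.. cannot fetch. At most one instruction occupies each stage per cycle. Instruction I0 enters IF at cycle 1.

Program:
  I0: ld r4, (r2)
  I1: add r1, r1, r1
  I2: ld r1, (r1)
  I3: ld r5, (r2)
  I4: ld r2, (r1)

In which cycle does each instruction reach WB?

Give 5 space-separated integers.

I0 ld r4 <- r2: IF@1 ID@2 stall=0 (-) EX@3 MEM@4 WB@5
I1 add r1 <- r1,r1: IF@2 ID@3 stall=0 (-) EX@4 MEM@5 WB@6
I2 ld r1 <- r1: IF@3 ID@4 stall=2 (RAW on I1.r1 (WB@6)) EX@7 MEM@8 WB@9
I3 ld r5 <- r2: IF@4 ID@7 stall=0 (-) EX@8 MEM@9 WB@10
I4 ld r2 <- r1: IF@7 ID@8 stall=1 (RAW on I2.r1 (WB@9)) EX@10 MEM@11 WB@12

Answer: 5 6 9 10 12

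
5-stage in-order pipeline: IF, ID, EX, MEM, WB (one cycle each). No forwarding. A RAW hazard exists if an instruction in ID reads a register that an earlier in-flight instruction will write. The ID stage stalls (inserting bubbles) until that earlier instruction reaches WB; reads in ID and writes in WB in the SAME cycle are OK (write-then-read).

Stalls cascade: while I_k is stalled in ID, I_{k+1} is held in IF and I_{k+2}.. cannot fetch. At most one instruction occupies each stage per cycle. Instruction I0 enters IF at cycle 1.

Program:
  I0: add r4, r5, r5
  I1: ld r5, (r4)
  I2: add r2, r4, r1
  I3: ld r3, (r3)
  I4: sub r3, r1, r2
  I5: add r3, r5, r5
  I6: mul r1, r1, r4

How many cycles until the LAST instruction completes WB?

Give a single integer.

I0 add r4 <- r5,r5: IF@1 ID@2 stall=0 (-) EX@3 MEM@4 WB@5
I1 ld r5 <- r4: IF@2 ID@3 stall=2 (RAW on I0.r4 (WB@5)) EX@6 MEM@7 WB@8
I2 add r2 <- r4,r1: IF@3 ID@6 stall=0 (-) EX@7 MEM@8 WB@9
I3 ld r3 <- r3: IF@6 ID@7 stall=0 (-) EX@8 MEM@9 WB@10
I4 sub r3 <- r1,r2: IF@7 ID@8 stall=1 (RAW on I2.r2 (WB@9)) EX@10 MEM@11 WB@12
I5 add r3 <- r5,r5: IF@8 ID@10 stall=0 (-) EX@11 MEM@12 WB@13
I6 mul r1 <- r1,r4: IF@10 ID@11 stall=0 (-) EX@12 MEM@13 WB@14

Answer: 14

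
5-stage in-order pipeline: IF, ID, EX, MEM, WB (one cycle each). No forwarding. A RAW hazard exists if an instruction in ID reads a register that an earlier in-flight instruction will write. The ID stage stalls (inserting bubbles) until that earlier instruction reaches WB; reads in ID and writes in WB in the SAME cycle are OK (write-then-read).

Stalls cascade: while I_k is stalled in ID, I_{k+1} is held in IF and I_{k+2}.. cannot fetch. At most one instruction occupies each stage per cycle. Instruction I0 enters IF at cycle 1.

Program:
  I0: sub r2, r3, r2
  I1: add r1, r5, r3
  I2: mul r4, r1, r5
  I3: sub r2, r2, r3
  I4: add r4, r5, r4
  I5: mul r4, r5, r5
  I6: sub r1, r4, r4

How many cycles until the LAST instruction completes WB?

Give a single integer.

I0 sub r2 <- r3,r2: IF@1 ID@2 stall=0 (-) EX@3 MEM@4 WB@5
I1 add r1 <- r5,r3: IF@2 ID@3 stall=0 (-) EX@4 MEM@5 WB@6
I2 mul r4 <- r1,r5: IF@3 ID@4 stall=2 (RAW on I1.r1 (WB@6)) EX@7 MEM@8 WB@9
I3 sub r2 <- r2,r3: IF@4 ID@7 stall=0 (-) EX@8 MEM@9 WB@10
I4 add r4 <- r5,r4: IF@7 ID@8 stall=1 (RAW on I2.r4 (WB@9)) EX@10 MEM@11 WB@12
I5 mul r4 <- r5,r5: IF@8 ID@10 stall=0 (-) EX@11 MEM@12 WB@13
I6 sub r1 <- r4,r4: IF@10 ID@11 stall=2 (RAW on I5.r4 (WB@13)) EX@14 MEM@15 WB@16

Answer: 16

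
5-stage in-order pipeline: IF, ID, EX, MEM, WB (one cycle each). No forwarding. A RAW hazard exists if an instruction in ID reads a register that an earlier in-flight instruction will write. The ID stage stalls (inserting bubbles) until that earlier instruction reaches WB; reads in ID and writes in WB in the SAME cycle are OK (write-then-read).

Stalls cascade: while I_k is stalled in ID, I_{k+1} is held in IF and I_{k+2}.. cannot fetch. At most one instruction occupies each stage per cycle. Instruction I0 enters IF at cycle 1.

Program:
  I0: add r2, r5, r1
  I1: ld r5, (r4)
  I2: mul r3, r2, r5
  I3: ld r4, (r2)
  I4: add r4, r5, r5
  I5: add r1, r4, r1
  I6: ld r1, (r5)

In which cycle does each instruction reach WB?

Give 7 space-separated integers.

Answer: 5 6 9 10 11 14 15

Derivation:
I0 add r2 <- r5,r1: IF@1 ID@2 stall=0 (-) EX@3 MEM@4 WB@5
I1 ld r5 <- r4: IF@2 ID@3 stall=0 (-) EX@4 MEM@5 WB@6
I2 mul r3 <- r2,r5: IF@3 ID@4 stall=2 (RAW on I1.r5 (WB@6)) EX@7 MEM@8 WB@9
I3 ld r4 <- r2: IF@4 ID@7 stall=0 (-) EX@8 MEM@9 WB@10
I4 add r4 <- r5,r5: IF@7 ID@8 stall=0 (-) EX@9 MEM@10 WB@11
I5 add r1 <- r4,r1: IF@8 ID@9 stall=2 (RAW on I4.r4 (WB@11)) EX@12 MEM@13 WB@14
I6 ld r1 <- r5: IF@9 ID@12 stall=0 (-) EX@13 MEM@14 WB@15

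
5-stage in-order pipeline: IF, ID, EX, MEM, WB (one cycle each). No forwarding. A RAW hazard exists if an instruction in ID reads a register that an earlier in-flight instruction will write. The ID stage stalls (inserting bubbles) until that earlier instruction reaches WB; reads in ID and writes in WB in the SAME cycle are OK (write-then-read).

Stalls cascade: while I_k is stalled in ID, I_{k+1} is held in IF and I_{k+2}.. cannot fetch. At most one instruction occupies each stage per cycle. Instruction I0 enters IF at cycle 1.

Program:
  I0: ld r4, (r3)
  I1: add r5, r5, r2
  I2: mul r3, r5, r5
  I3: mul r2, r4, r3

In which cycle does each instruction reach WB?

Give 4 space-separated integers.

Answer: 5 6 9 12

Derivation:
I0 ld r4 <- r3: IF@1 ID@2 stall=0 (-) EX@3 MEM@4 WB@5
I1 add r5 <- r5,r2: IF@2 ID@3 stall=0 (-) EX@4 MEM@5 WB@6
I2 mul r3 <- r5,r5: IF@3 ID@4 stall=2 (RAW on I1.r5 (WB@6)) EX@7 MEM@8 WB@9
I3 mul r2 <- r4,r3: IF@4 ID@7 stall=2 (RAW on I2.r3 (WB@9)) EX@10 MEM@11 WB@12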